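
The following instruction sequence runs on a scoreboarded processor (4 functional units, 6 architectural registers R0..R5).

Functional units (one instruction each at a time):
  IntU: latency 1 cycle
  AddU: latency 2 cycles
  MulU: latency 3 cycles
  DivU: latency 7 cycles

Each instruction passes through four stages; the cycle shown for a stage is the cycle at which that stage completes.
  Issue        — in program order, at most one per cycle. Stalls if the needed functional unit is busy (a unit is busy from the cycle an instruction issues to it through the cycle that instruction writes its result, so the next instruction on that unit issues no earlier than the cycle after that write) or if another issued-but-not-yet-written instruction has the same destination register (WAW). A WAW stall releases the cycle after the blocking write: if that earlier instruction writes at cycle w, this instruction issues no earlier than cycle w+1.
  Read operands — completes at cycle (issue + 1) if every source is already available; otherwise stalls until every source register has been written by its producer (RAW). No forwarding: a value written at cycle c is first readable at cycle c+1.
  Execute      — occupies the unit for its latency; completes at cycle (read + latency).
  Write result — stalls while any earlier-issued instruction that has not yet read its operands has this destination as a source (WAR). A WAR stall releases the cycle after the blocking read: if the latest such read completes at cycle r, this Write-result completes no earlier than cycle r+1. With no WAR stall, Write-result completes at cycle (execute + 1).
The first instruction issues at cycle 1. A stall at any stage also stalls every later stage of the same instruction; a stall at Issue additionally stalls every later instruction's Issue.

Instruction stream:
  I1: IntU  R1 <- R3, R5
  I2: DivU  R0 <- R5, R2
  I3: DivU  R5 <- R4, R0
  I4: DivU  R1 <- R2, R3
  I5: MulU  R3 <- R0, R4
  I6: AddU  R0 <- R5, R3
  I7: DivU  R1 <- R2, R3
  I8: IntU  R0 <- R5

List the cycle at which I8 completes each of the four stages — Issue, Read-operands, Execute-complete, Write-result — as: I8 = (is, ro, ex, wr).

I8 = (33, 34, 35, 36)

t=1  issue I1 (IntU)
t=2  I1 read-ops, issue I2 (DivU)
t=3  I1 finished on IntU, I2 read-ops
t=4  I1→R1
t=10  I2 finished on DivU
t=11  I2→R0
t=12  issue I3 (DivU)
t=13  I3 read-ops
t=20  I3 finished on DivU
t=21  I3→R5
t=22  issue I4 (DivU)
t=23  I4 read-ops, issue I5 (MulU)
t=24  I5 read-ops, issue I6 (AddU)
t=27  I5 finished on MulU
t=28  I5→R3
t=29  I6 read-ops
t=30  I4 finished on DivU
t=31  I4→R1, I6 finished on AddU
t=32  I6→R0, issue I7 (DivU)
t=33  I7 read-ops, issue I8 (IntU)
t=34  I8 read-ops
t=35  I8 finished on IntU
t=36  I8→R0
t=40  I7 finished on DivU
t=41  I7→R1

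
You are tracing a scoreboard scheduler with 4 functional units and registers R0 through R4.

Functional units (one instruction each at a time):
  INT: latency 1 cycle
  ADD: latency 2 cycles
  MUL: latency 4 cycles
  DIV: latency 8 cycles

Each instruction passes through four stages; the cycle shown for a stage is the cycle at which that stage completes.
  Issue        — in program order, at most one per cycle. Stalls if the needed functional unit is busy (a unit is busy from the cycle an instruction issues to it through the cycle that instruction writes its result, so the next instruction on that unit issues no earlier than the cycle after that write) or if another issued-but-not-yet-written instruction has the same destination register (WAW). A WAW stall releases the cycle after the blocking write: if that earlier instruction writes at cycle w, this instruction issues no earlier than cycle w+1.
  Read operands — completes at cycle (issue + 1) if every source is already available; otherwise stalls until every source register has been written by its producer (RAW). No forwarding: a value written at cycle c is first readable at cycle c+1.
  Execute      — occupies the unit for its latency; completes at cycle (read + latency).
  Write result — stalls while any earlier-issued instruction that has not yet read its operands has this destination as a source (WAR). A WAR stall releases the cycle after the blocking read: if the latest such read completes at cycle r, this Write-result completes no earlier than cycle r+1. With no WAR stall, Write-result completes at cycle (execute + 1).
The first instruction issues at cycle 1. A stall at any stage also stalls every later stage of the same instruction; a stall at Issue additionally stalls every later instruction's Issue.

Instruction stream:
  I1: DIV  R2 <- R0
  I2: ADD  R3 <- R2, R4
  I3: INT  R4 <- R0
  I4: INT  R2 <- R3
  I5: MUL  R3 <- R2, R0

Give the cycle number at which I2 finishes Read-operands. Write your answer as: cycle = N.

cycle = 12

[1] I1→DIV
[2] I1 RO · I2→ADD
[3] I3→INT
[4] I3 RO
[5] I3 EX
[10] I1 EX
[11] I1 WR R2
[12] I2 RO
[13] I3 WR R4
[14] I2 EX · I4→INT
[15] I2 WR R3
[16] I4 RO · I5→MUL
[17] I4 EX
[18] I4 WR R2
[19] I5 RO
[23] I5 EX
[24] I5 WR R3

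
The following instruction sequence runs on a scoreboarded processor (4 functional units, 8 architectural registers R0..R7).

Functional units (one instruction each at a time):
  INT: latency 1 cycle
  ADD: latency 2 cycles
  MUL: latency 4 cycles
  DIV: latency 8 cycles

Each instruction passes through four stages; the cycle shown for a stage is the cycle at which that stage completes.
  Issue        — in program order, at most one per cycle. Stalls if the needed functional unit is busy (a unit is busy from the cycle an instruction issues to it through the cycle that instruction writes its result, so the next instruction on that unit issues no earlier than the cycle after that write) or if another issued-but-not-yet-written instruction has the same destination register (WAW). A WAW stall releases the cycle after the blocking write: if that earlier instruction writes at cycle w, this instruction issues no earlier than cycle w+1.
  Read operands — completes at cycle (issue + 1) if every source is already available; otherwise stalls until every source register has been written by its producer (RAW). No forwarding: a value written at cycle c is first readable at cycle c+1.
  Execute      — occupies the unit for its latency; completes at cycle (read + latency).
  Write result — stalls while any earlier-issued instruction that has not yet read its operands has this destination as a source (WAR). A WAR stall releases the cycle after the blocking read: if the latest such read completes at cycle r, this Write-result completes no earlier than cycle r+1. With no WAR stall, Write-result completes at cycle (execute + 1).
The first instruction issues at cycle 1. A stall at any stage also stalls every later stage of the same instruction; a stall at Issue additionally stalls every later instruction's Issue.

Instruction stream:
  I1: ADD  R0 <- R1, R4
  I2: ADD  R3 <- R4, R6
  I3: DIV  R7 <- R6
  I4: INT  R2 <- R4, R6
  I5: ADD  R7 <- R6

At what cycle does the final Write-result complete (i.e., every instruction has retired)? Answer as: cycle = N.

t=1  issue I1 (ADD)
t=2  I1 read-ops
t=4  I1 finished on ADD
t=5  I1→R0
t=6  issue I2 (ADD)
t=7  I2 read-ops; issue I3 (DIV)
t=8  I3 read-ops; issue I4 (INT)
t=9  I2 finished on ADD; I4 read-ops
t=10  I2→R3; I4 finished on INT
t=11  I4→R2
t=16  I3 finished on DIV
t=17  I3→R7
t=18  issue I5 (ADD)
t=19  I5 read-ops
t=21  I5 finished on ADD
t=22  I5→R7

cycle = 22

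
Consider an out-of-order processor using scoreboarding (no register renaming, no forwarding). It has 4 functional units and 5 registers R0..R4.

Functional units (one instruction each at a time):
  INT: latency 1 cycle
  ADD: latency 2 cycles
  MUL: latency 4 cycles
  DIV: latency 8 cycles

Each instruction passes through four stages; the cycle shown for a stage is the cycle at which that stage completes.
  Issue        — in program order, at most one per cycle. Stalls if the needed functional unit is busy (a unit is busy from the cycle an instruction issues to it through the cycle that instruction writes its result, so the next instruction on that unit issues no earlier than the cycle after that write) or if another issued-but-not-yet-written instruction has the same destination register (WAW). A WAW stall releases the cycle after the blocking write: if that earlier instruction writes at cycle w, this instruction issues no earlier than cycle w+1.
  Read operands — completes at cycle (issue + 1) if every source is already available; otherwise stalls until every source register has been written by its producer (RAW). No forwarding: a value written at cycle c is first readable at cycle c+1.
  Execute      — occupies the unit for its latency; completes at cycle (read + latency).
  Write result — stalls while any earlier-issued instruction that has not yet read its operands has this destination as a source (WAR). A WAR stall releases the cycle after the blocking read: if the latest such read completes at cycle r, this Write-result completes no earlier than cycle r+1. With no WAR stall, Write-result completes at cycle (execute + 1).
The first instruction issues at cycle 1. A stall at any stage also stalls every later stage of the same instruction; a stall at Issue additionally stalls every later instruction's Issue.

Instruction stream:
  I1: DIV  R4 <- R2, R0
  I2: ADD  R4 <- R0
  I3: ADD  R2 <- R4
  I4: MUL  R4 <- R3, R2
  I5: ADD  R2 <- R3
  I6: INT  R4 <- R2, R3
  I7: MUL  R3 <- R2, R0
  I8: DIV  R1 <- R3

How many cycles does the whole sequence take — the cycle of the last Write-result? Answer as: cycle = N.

cycle = 45

c1: I1 dispatched to DIV
c2: I1 operands ready
c10: I1 complete
c11: R4←I1
c12: I2 dispatched to ADD
c13: I2 operands ready
c15: I2 complete
c16: R4←I2
c17: I3 dispatched to ADD
c18: I3 operands ready · I4 dispatched to MUL
c20: I3 complete
c21: R2←I3
c22: I4 operands ready · I5 dispatched to ADD
c23: I5 operands ready
c25: I5 complete
c26: I4 complete · R2←I5
c27: R4←I4
c28: I6 dispatched to INT
c29: I6 operands ready · I7 dispatched to MUL
c30: I6 complete · I7 operands ready · I8 dispatched to DIV
c31: R4←I6
c34: I7 complete
c35: R3←I7
c36: I8 operands ready
c44: I8 complete
c45: R1←I8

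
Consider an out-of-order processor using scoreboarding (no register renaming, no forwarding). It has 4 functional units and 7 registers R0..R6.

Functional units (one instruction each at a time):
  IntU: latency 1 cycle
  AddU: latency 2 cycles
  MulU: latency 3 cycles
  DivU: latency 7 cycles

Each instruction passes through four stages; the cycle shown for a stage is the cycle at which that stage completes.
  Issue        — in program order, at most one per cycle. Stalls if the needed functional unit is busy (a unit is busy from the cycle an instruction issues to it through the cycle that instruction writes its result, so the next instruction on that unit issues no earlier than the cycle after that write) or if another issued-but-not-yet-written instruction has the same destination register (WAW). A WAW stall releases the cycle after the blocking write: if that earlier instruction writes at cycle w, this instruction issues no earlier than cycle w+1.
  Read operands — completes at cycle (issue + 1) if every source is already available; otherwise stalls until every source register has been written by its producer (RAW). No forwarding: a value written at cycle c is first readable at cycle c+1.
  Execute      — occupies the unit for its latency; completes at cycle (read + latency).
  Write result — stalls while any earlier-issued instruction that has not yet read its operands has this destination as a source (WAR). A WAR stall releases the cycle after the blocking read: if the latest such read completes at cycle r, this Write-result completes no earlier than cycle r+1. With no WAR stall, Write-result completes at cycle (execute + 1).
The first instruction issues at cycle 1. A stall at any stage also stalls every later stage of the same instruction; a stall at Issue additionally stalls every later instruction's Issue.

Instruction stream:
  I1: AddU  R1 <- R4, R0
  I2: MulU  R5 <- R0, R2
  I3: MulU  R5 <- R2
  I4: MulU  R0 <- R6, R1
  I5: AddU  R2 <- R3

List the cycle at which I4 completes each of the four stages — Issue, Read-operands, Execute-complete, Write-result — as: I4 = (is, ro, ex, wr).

I4 = (14, 15, 18, 19)

[I1] 1/2/4/5
[I2] 2/3/6/7
[I3] 8/9/12/13  (struct: MulU busy until I2 writes@7)
[I4] 14/15/18/19  (struct: MulU busy until I3 writes@13)
[I5] 15/16/18/19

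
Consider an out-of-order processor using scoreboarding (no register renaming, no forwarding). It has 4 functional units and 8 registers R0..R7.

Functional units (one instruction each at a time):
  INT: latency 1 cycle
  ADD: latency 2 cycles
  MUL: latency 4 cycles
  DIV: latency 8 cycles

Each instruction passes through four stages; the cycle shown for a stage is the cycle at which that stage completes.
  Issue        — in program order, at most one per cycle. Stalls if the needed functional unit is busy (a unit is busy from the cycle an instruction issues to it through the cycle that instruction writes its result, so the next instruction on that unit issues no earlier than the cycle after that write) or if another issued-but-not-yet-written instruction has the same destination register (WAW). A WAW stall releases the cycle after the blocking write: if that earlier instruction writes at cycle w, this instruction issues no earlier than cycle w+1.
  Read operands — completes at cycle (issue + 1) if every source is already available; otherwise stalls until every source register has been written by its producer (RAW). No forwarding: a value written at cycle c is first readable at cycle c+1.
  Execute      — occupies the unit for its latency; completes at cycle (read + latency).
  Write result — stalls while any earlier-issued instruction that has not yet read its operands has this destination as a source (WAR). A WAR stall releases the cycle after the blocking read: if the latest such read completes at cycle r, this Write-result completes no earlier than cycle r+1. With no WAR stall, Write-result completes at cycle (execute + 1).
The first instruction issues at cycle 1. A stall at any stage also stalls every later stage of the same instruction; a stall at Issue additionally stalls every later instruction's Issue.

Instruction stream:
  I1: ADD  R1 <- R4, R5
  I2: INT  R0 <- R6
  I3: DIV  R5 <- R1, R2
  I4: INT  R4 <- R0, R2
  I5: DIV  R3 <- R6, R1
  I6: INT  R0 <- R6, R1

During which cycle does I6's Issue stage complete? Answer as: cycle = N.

I1 -> (1, 2, 4, 5)
I2 -> (2, 3, 4, 5)
I3 -> (3, 6, 14, 15)  // RAW R1: wait I1 write@5
I4 -> (6, 7, 8, 9)  // struct: INT busy until I2 writes@5
I5 -> (16, 17, 25, 26)  // struct: DIV busy until I3 writes@15
I6 -> (17, 18, 19, 20)

cycle = 17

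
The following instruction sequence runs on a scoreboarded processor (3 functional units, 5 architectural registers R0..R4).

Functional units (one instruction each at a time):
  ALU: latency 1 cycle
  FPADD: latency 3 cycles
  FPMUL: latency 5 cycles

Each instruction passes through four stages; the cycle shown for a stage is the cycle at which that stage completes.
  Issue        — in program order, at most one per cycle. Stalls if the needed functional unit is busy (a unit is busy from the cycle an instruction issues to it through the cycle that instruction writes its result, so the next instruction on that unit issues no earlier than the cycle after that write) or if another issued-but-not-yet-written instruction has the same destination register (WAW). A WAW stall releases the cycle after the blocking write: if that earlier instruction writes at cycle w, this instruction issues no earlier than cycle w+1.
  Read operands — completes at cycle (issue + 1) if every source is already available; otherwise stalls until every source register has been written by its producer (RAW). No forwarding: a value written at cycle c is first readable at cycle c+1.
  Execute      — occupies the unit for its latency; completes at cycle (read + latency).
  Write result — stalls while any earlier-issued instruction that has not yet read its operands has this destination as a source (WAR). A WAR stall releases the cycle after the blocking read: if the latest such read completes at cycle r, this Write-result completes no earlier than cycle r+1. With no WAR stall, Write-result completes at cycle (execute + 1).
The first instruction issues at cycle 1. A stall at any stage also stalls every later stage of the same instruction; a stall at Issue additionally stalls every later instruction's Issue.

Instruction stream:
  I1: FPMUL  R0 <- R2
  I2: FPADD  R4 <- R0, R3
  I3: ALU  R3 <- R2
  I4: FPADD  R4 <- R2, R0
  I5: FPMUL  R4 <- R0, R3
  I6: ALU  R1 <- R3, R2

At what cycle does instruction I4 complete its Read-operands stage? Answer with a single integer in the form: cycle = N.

cycle = 15

t=1  I1 dispatched to FPMUL
t=2  I1 operands ready · I2 dispatched to FPADD
t=3  I3 dispatched to ALU
t=4  I3 operands ready
t=5  I3 complete
t=7  I1 complete
t=8  R0←I1
t=9  I2 operands ready
t=10  R3←I3
t=12  I2 complete
t=13  R4←I2
t=14  I4 dispatched to FPADD
t=15  I4 operands ready
t=18  I4 complete
t=19  R4←I4
t=20  I5 dispatched to FPMUL
t=21  I5 operands ready · I6 dispatched to ALU
t=22  I6 operands ready
t=23  I6 complete
t=24  R1←I6
t=26  I5 complete
t=27  R4←I5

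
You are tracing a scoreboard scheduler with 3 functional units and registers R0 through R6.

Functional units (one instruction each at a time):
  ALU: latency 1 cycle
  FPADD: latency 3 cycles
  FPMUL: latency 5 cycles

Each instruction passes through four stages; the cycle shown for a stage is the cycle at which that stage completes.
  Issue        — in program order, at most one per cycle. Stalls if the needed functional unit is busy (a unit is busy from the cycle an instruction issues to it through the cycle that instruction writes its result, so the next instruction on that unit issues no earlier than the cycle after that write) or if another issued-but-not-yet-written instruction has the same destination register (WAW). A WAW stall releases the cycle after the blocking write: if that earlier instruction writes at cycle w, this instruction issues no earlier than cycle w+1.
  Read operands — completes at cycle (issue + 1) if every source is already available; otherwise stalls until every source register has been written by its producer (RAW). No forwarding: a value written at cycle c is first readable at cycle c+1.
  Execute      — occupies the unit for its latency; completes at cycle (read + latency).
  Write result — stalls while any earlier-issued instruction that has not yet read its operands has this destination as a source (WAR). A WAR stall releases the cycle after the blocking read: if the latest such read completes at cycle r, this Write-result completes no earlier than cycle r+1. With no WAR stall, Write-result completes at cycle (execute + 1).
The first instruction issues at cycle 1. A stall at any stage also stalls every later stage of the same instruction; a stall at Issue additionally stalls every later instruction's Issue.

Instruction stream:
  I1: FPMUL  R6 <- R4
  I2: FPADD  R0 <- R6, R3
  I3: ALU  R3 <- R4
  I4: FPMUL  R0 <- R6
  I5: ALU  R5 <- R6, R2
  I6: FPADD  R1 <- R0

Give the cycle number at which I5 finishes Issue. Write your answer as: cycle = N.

c1: I1 dispatched to FPMUL
c2: I1 operands ready, I2 dispatched to FPADD
c3: I3 dispatched to ALU
c4: I3 operands ready
c5: I3 complete
c7: I1 complete
c8: R6←I1
c9: I2 operands ready
c10: R3←I3
c12: I2 complete
c13: R0←I2
c14: I4 dispatched to FPMUL
c15: I4 operands ready, I5 dispatched to ALU
c16: I5 operands ready, I6 dispatched to FPADD
c17: I5 complete
c18: R5←I5
c20: I4 complete
c21: R0←I4
c22: I6 operands ready
c25: I6 complete
c26: R1←I6

cycle = 15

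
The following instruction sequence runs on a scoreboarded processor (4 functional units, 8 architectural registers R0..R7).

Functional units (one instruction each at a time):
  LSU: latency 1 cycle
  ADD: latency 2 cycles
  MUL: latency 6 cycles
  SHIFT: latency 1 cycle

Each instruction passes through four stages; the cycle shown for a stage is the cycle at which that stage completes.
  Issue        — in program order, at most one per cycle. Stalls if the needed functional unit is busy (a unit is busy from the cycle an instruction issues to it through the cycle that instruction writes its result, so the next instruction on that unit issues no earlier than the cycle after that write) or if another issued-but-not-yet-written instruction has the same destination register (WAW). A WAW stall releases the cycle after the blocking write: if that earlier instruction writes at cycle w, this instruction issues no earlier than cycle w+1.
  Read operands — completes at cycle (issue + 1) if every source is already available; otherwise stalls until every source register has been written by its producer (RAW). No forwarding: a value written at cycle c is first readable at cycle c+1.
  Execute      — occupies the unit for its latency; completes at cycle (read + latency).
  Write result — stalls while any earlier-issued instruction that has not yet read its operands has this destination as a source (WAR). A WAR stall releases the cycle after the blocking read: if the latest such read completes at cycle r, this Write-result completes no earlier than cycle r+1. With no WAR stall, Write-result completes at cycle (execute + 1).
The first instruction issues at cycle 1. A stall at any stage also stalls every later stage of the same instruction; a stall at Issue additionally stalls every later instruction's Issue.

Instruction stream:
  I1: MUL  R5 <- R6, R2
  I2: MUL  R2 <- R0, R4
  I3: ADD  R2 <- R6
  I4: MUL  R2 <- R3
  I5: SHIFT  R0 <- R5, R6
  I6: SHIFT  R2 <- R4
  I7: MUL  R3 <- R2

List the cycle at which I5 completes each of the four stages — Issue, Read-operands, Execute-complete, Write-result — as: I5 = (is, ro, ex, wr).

1) issue 1, read 2, done 8, write 9
2) issue 10, read 11, done 17, write 18  <struct: MUL busy until I1 writes@9>
3) issue 19, read 20, done 22, write 23  <WAW R2: wait I2 write@18>
4) issue 24, read 25, done 31, write 32  <WAW R2: wait I3 write@23>
5) issue 25, read 26, done 27, write 28
6) issue 33, read 34, done 35, write 36  <WAW R2: wait I4 write@32>
7) issue 34, read 37, done 43, write 44  <RAW R2: wait I6 write@36>

I5 = (25, 26, 27, 28)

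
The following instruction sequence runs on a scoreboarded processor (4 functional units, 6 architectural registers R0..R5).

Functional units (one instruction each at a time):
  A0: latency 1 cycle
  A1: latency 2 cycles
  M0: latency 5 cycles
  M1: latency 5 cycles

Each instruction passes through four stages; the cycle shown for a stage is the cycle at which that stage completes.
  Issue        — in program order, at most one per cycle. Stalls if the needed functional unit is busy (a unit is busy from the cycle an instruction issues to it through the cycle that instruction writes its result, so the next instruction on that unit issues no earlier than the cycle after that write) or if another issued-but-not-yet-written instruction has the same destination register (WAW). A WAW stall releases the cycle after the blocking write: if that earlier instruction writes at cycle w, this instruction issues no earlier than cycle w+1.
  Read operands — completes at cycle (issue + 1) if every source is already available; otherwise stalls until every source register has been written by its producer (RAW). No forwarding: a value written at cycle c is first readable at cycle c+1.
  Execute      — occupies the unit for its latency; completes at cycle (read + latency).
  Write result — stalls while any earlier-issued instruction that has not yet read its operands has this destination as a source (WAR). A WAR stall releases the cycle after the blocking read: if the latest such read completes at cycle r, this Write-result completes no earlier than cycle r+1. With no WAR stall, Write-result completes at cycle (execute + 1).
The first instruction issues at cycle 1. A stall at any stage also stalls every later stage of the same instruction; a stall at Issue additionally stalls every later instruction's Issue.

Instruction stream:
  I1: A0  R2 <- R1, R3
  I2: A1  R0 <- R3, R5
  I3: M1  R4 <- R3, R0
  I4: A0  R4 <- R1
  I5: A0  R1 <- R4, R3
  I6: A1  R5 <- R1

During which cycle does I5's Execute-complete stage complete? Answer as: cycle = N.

cycle = 20

c1: I1 issues→A0
c2: I1 reads | I2 issues→A1
c3: I1 exec-done | I2 reads | I3 issues→M1
c4: I1 writes R2
c5: I2 exec-done
c6: I2 writes R0
c7: I3 reads
c12: I3 exec-done
c13: I3 writes R4
c14: I4 issues→A0
c15: I4 reads
c16: I4 exec-done
c17: I4 writes R4
c18: I5 issues→A0
c19: I5 reads | I6 issues→A1
c20: I5 exec-done
c21: I5 writes R1
c22: I6 reads
c24: I6 exec-done
c25: I6 writes R5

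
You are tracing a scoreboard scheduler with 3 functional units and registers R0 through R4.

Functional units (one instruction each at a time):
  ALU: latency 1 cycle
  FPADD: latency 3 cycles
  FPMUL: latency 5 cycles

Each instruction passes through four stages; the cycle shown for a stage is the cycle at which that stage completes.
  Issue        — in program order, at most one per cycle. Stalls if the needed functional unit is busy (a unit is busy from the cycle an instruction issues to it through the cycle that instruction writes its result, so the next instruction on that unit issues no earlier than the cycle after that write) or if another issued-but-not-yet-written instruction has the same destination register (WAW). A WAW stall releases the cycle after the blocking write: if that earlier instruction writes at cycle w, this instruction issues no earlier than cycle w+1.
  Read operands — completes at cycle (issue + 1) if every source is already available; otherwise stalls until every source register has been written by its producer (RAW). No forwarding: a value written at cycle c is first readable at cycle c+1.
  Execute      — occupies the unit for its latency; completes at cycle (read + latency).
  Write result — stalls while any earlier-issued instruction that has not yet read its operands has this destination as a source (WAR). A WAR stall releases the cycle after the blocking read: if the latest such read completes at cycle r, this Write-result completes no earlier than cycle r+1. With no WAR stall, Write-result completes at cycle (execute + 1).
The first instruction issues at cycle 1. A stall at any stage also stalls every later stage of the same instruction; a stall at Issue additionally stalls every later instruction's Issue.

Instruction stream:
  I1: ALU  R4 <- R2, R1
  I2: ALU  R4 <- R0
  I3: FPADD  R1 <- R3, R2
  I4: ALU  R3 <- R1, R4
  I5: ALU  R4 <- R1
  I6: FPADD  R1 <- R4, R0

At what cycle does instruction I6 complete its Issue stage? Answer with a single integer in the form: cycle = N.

cycle = 16

c1: issue I1 (ALU)
c2: I1 read-ops
c3: I1 finished on ALU
c4: I1→R4
c5: issue I2 (ALU)
c6: I2 read-ops; issue I3 (FPADD)
c7: I2 finished on ALU; I3 read-ops
c8: I2→R4
c9: issue I4 (ALU)
c10: I3 finished on FPADD
c11: I3→R1
c12: I4 read-ops
c13: I4 finished on ALU
c14: I4→R3
c15: issue I5 (ALU)
c16: I5 read-ops; issue I6 (FPADD)
c17: I5 finished on ALU
c18: I5→R4
c19: I6 read-ops
c22: I6 finished on FPADD
c23: I6→R1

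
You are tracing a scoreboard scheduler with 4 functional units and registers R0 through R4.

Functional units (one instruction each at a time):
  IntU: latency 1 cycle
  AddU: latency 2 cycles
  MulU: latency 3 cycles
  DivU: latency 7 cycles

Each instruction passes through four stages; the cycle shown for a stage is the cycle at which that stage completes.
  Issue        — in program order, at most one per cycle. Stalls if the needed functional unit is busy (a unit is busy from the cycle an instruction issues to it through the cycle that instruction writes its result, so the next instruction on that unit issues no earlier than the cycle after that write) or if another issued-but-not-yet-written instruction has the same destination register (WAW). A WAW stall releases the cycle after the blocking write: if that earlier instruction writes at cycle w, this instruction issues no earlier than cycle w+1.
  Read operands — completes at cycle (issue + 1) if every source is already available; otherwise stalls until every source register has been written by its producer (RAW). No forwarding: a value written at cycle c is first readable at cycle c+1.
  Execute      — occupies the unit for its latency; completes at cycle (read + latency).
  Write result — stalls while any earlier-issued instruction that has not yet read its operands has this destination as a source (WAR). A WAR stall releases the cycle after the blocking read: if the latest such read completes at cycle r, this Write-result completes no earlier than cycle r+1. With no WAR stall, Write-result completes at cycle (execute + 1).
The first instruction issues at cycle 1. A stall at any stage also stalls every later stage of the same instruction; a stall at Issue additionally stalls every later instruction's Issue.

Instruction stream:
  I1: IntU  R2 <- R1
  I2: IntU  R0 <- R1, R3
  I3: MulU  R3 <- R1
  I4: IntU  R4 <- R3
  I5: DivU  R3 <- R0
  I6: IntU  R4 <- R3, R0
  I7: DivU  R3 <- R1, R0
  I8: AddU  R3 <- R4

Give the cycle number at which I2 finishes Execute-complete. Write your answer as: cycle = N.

c1: I1 issues→IntU
c2: I1 reads
c3: I1 exec-done
c4: I1 writes R2
c5: I2 issues→IntU
c6: I2 reads, I3 issues→MulU
c7: I2 exec-done, I3 reads
c8: I2 writes R0
c9: I4 issues→IntU
c10: I3 exec-done
c11: I3 writes R3
c12: I4 reads, I5 issues→DivU
c13: I4 exec-done, I5 reads
c14: I4 writes R4
c15: I6 issues→IntU
c20: I5 exec-done
c21: I5 writes R3
c22: I6 reads, I7 issues→DivU
c23: I6 exec-done, I7 reads
c24: I6 writes R4
c30: I7 exec-done
c31: I7 writes R3
c32: I8 issues→AddU
c33: I8 reads
c35: I8 exec-done
c36: I8 writes R3

cycle = 7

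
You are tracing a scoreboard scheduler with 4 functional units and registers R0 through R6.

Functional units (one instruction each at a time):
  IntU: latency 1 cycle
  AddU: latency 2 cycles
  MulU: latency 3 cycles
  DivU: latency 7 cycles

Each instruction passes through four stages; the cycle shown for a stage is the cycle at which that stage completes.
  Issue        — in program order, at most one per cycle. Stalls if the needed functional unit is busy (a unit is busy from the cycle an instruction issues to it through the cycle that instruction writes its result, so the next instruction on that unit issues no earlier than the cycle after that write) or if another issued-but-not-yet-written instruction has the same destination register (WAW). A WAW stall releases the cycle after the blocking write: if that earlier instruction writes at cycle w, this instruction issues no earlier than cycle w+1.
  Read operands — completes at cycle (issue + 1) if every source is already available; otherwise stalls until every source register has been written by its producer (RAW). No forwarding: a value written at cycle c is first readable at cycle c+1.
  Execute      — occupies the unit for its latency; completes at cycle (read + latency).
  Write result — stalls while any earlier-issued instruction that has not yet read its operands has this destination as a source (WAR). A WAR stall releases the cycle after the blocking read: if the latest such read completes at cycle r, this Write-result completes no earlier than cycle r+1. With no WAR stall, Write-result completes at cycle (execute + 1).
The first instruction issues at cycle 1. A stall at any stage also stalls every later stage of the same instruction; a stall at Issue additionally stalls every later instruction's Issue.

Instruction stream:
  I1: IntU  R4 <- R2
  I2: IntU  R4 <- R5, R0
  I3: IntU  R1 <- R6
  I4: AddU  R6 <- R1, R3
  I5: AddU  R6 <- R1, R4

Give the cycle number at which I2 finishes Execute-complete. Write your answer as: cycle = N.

I1: IS=1 RO=2 EX=3 WR=4
I2: IS=5 RO=6 EX=7 WR=8  [struct: IntU busy until I1 writes@4]
I3: IS=9 RO=10 EX=11 WR=12  [struct: IntU busy until I2 writes@8]
I4: IS=10 RO=13 EX=15 WR=16  [RAW R1: wait I3 write@12]
I5: IS=17 RO=18 EX=20 WR=21  [struct: AddU busy until I4 writes@16]

cycle = 7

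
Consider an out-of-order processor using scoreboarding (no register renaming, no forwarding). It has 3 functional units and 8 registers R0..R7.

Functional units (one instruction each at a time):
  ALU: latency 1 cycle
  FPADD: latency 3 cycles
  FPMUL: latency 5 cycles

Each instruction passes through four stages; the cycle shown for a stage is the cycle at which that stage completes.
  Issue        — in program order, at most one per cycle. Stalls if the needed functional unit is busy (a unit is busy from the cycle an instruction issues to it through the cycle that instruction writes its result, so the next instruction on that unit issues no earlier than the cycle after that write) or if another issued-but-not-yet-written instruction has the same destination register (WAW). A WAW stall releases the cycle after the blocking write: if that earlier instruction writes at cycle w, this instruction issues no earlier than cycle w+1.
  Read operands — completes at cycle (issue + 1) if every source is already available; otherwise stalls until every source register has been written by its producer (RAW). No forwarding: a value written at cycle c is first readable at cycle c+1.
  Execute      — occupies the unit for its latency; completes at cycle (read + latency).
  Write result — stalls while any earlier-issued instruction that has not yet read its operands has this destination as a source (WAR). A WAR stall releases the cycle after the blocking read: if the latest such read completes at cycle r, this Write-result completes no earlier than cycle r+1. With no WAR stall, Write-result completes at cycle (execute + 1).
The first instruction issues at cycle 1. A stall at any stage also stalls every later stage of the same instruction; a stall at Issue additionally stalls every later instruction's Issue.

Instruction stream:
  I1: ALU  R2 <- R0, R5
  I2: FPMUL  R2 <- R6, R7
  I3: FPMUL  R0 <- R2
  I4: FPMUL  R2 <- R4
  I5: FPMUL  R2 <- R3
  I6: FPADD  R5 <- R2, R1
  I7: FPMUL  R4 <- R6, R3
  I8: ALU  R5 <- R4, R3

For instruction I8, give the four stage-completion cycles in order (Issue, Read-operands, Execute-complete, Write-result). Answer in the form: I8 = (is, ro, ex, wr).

c1: issue I1 (ALU)
c2: I1 read-ops
c3: I1 finished on ALU
c4: I1→R2
c5: issue I2 (FPMUL)
c6: I2 read-ops
c11: I2 finished on FPMUL
c12: I2→R2
c13: issue I3 (FPMUL)
c14: I3 read-ops
c19: I3 finished on FPMUL
c20: I3→R0
c21: issue I4 (FPMUL)
c22: I4 read-ops
c27: I4 finished on FPMUL
c28: I4→R2
c29: issue I5 (FPMUL)
c30: I5 read-ops · issue I6 (FPADD)
c35: I5 finished on FPMUL
c36: I5→R2
c37: I6 read-ops · issue I7 (FPMUL)
c38: I7 read-ops
c40: I6 finished on FPADD
c41: I6→R5
c42: issue I8 (ALU)
c43: I7 finished on FPMUL
c44: I7→R4
c45: I8 read-ops
c46: I8 finished on ALU
c47: I8→R5

I8 = (42, 45, 46, 47)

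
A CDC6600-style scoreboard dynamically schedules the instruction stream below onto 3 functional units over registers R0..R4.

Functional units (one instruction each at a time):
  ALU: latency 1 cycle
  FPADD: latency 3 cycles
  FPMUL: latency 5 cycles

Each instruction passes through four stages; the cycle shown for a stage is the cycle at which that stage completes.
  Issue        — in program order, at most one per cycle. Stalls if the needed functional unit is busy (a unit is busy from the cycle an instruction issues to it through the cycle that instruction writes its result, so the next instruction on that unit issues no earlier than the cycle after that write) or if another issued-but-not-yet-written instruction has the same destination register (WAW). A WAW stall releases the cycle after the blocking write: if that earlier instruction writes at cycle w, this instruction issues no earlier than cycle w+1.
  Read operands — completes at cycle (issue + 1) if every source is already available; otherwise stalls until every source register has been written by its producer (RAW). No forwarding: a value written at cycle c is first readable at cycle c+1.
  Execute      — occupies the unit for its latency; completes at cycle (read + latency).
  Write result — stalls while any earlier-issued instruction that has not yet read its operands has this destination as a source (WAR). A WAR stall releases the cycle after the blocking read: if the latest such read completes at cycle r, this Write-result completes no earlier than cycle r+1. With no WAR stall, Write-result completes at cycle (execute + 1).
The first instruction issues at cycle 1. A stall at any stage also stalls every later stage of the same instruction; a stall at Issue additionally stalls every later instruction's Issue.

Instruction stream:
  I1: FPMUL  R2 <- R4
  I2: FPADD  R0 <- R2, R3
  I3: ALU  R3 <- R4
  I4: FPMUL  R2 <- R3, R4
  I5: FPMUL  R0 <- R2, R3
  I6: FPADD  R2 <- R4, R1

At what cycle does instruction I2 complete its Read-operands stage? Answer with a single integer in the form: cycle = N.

[I1] 1/2/7/8
[I2] 2/9/12/13  (RAW R2: wait I1 write@8)
[I3] 3/4/5/10  (WAR R3: wait I2 read@9)
[I4] 9/11/16/17  (struct: FPMUL busy until I1 writes@8; RAW R3: wait I3 write@10)
[I5] 18/19/24/25  (struct: FPMUL busy until I4 writes@17)
[I6] 19/20/23/24

cycle = 9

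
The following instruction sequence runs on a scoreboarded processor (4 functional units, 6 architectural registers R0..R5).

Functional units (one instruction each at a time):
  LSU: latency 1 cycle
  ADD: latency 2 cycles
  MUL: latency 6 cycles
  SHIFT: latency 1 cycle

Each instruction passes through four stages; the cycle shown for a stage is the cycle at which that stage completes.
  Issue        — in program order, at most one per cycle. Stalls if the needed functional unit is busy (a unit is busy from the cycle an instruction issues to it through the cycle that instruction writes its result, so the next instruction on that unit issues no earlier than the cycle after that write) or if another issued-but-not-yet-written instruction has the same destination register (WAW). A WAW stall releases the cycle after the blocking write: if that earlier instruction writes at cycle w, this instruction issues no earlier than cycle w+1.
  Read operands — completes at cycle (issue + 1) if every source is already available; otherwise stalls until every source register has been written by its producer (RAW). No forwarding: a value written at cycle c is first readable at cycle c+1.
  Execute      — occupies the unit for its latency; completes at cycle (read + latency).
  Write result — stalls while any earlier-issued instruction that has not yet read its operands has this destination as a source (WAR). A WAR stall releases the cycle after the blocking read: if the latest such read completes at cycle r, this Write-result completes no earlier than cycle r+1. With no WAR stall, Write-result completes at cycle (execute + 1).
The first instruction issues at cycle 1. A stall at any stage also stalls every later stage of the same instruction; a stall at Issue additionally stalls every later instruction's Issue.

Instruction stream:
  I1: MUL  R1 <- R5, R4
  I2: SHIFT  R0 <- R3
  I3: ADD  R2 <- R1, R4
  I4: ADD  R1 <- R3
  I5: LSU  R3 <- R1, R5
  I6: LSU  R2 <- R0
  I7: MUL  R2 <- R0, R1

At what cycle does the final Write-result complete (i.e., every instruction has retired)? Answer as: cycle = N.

cycle = 34

c1: I1 issues→MUL
c2: I1 reads | I2 issues→SHIFT
c3: I2 reads | I3 issues→ADD
c4: I2 exec-done
c5: I2 writes R0
c8: I1 exec-done
c9: I1 writes R1
c10: I3 reads
c12: I3 exec-done
c13: I3 writes R2
c14: I4 issues→ADD
c15: I4 reads | I5 issues→LSU
c17: I4 exec-done
c18: I4 writes R1
c19: I5 reads
c20: I5 exec-done
c21: I5 writes R3
c22: I6 issues→LSU
c23: I6 reads
c24: I6 exec-done
c25: I6 writes R2
c26: I7 issues→MUL
c27: I7 reads
c33: I7 exec-done
c34: I7 writes R2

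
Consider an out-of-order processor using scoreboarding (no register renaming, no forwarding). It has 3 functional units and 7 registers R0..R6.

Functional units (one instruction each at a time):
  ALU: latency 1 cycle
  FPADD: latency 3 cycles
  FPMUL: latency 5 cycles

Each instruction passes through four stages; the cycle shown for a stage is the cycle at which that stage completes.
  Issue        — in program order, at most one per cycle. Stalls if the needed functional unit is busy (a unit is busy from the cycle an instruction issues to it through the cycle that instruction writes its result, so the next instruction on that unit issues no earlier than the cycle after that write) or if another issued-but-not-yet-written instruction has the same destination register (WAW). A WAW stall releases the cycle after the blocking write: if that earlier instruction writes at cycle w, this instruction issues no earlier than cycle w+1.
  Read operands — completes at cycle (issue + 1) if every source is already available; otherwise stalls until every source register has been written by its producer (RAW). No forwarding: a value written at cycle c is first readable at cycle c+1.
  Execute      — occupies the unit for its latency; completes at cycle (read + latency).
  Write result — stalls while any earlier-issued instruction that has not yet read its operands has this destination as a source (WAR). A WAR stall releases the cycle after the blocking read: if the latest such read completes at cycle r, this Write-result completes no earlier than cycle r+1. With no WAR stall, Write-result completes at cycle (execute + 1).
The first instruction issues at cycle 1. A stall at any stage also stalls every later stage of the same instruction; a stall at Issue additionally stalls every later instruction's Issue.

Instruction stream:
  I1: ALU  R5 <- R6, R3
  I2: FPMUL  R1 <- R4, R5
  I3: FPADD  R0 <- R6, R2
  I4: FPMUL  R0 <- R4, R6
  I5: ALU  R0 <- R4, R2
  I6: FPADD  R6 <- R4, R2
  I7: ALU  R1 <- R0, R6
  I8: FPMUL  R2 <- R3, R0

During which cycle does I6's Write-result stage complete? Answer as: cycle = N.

cycle = 26

c1: I1 dispatched to ALU
c2: I1 operands ready · I2 dispatched to FPMUL
c3: I1 complete · I3 dispatched to FPADD
c4: R5←I1 · I3 operands ready
c5: I2 operands ready
c7: I3 complete
c8: R0←I3
c10: I2 complete
c11: R1←I2
c12: I4 dispatched to FPMUL
c13: I4 operands ready
c18: I4 complete
c19: R0←I4
c20: I5 dispatched to ALU
c21: I5 operands ready · I6 dispatched to FPADD
c22: I5 complete · I6 operands ready
c23: R0←I5
c24: I7 dispatched to ALU
c25: I6 complete · I8 dispatched to FPMUL
c26: R6←I6 · I8 operands ready
c27: I7 operands ready
c28: I7 complete
c29: R1←I7
c31: I8 complete
c32: R2←I8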